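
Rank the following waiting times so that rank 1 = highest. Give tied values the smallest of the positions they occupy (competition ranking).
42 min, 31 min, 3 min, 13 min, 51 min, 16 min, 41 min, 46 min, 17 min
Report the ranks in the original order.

3, 5, 9, 8, 1, 7, 4, 2, 6

Sorted (descending): 51, 46, 42, 41, 31, 17, 16, 13, 3
No ties — each value takes its position as its rank.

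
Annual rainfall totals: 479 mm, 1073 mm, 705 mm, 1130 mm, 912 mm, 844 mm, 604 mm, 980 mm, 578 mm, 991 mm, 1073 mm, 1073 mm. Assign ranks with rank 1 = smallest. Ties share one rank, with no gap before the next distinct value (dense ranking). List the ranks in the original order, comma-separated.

1, 9, 4, 10, 6, 5, 3, 7, 2, 8, 9, 9

Sorted (ascending): 479, 578, 604, 705, 844, 912, 980, 991, 1073, 1073, 1073, 1130
The 3 values of 1073 share dense rank 9.
Remaining distinct values take the next consecutive integers.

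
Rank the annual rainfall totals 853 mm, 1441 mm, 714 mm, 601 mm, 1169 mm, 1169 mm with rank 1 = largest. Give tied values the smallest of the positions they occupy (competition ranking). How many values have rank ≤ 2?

Sorted (descending): 1441, 1169, 1169, 853, 714, 601
The 2 values of 1169 occupy positions 2–3 → each gets rank 2.
Ranks ≤ 2: {1, 2, 2} → 3 values.

3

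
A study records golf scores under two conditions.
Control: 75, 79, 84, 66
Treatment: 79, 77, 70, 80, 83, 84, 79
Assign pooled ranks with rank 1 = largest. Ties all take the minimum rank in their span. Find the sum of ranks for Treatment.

Sorted (descending): 84, 84, 83, 80, 79, 79, 79, 77, 75, 70, 66
The 2 values of 84 occupy positions 1–2 → each gets rank 1.
The 3 values of 79 occupy positions 5–7 → each gets rank 5.
Treatment values → pooled ranks: 79→5, 77→8, 70→10, 80→4, 83→3, 84→1, 79→5
Rank sum = 5 + 8 + 10 + 4 + 3 + 1 + 5 = 36

36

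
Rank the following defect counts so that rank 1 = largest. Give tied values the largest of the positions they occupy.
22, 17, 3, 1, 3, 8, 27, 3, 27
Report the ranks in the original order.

3, 4, 8, 9, 8, 5, 2, 8, 2

Sorted (descending): 27, 27, 22, 17, 8, 3, 3, 3, 1
The 2 values of 27 occupy positions 1–2 → each gets rank 2.
The 3 values of 3 occupy positions 6–8 → each gets rank 8.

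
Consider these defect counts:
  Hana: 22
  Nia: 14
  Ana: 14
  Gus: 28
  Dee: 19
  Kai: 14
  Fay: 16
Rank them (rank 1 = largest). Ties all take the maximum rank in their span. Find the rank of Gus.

Sorted (descending): 28, 22, 19, 16, 14, 14, 14
The 3 values of 14 occupy positions 5–7 → each gets rank 7.
Gus has value 28 → rank 1.

1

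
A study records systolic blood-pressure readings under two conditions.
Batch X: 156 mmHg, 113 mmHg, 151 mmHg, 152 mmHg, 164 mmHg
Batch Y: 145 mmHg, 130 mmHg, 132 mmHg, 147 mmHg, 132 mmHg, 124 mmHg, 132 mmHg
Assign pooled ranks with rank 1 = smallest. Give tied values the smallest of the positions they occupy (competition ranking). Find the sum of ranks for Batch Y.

Sorted (ascending): 113, 124, 130, 132, 132, 132, 145, 147, 151, 152, 156, 164
The 3 values of 132 occupy positions 4–6 → each gets rank 4.
Batch Y values → pooled ranks: 145→7, 130→3, 132→4, 147→8, 132→4, 124→2, 132→4
Rank sum = 7 + 3 + 4 + 8 + 4 + 2 + 4 = 32

32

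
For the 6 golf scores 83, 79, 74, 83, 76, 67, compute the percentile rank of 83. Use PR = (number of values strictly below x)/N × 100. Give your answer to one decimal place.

66.7

N = 6.
Strictly below 83: 4. Equal to 83: 2.
PR = 4/6 × 100 = 66.7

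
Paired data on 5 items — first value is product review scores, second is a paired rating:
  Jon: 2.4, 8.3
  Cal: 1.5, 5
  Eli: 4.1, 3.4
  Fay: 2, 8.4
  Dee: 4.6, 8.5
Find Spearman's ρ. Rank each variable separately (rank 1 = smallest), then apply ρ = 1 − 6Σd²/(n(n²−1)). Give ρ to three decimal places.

0.300

Ranks of variable 1: 3, 1, 4, 2, 5
Ranks of variable 2: 3, 2, 1, 4, 5
d = r₁ − r₂: 0, -1, 3, -2, 0
d²: 0, 1, 9, 4, 0; Σd² = 14
ρ = 1 − 6·14/(5·24) = 1 − 84/120 = 0.300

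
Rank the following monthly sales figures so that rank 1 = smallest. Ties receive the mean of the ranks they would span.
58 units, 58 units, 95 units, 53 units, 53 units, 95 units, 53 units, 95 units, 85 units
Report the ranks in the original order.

Sorted (ascending): 53, 53, 53, 58, 58, 85, 95, 95, 95
The 3 values of 53 occupy positions 1–3 → average rank 2.
The 2 values of 58 occupy positions 4–5 → average rank (4+5)/2 = 4.5.
The 3 values of 95 occupy positions 7–9 → average rank 8.

4.5, 4.5, 8, 2, 2, 8, 2, 8, 6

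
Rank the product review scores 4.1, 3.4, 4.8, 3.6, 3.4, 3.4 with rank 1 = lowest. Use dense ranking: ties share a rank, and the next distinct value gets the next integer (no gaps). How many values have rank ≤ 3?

Sorted (ascending): 3.4, 3.4, 3.4, 3.6, 4.1, 4.8
The 3 values of 3.4 share dense rank 1.
Remaining distinct values take the next consecutive integers.
Ranks ≤ 3: {1, 1, 1, 2, 3} → 5 values.

5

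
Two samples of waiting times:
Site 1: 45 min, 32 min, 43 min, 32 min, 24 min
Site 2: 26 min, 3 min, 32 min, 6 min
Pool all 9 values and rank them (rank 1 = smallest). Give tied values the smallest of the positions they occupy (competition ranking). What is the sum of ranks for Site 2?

12

Sorted (ascending): 3, 6, 24, 26, 32, 32, 32, 43, 45
The 3 values of 32 occupy positions 5–7 → each gets rank 5.
Site 2 values → pooled ranks: 26→4, 3→1, 32→5, 6→2
Rank sum = 4 + 1 + 5 + 2 = 12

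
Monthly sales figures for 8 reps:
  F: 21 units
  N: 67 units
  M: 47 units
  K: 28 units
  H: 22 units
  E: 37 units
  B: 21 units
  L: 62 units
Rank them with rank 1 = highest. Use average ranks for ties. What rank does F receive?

7.5

Sorted (descending): 67, 62, 47, 37, 28, 22, 21, 21
The 2 values of 21 occupy positions 7–8 → average rank (7+8)/2 = 7.5.
F has value 21 units → rank 7.5.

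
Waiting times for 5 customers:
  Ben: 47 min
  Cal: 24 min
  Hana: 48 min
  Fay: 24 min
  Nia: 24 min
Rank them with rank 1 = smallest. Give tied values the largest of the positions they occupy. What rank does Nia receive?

Sorted (ascending): 24, 24, 24, 47, 48
The 3 values of 24 occupy positions 1–3 → each gets rank 3.
Nia has value 24 min → rank 3.

3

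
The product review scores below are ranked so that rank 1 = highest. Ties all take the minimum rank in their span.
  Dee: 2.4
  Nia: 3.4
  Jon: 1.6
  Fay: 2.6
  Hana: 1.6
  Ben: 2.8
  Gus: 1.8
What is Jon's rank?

6

Sorted (descending): 3.4, 2.8, 2.6, 2.4, 1.8, 1.6, 1.6
The 2 values of 1.6 occupy positions 6–7 → each gets rank 6.
Jon has value 1.6 → rank 6.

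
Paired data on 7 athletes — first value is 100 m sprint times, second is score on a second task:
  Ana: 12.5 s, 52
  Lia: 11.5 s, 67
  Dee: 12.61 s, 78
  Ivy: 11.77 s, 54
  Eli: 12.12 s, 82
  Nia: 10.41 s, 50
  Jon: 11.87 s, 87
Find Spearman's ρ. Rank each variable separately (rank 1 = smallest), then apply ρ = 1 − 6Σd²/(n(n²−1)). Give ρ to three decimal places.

Ranks of variable 1: 6, 2, 7, 3, 5, 1, 4
Ranks of variable 2: 2, 4, 5, 3, 6, 1, 7
d = r₁ − r₂: 4, -2, 2, 0, -1, 0, -3
d²: 16, 4, 4, 0, 1, 0, 9; Σd² = 34
ρ = 1 − 6·34/(7·48) = 1 − 204/336 = 0.393

0.393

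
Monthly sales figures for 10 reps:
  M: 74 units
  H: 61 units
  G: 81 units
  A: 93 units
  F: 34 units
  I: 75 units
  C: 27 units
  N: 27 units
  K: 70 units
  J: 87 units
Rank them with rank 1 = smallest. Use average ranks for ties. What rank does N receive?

Sorted (ascending): 27, 27, 34, 61, 70, 74, 75, 81, 87, 93
The 2 values of 27 occupy positions 1–2 → average rank (1+2)/2 = 1.5.
N has value 27 units → rank 1.5.

1.5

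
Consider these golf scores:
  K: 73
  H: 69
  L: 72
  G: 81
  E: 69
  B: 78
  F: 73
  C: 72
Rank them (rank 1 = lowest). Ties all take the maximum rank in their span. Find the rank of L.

Sorted (ascending): 69, 69, 72, 72, 73, 73, 78, 81
The 2 values of 69 occupy positions 1–2 → each gets rank 2.
The 2 values of 72 occupy positions 3–4 → each gets rank 4.
The 2 values of 73 occupy positions 5–6 → each gets rank 6.
L has value 72 → rank 4.

4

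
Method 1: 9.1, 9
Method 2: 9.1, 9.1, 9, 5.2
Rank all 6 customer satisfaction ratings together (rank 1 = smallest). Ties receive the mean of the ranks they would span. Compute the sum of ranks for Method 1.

7.5

Sorted (ascending): 5.2, 9, 9, 9.1, 9.1, 9.1
The 2 values of 9 occupy positions 2–3 → average rank (2+3)/2 = 2.5.
The 3 values of 9.1 occupy positions 4–6 → average rank 5.
Method 1 values → pooled ranks: 9.1→5, 9→2.5
Rank sum = 5 + 2.5 = 7.5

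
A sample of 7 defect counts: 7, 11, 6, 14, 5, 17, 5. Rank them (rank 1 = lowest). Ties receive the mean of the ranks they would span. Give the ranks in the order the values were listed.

Sorted (ascending): 5, 5, 6, 7, 11, 14, 17
The 2 values of 5 occupy positions 1–2 → average rank (1+2)/2 = 1.5.

4, 5, 3, 6, 1.5, 7, 1.5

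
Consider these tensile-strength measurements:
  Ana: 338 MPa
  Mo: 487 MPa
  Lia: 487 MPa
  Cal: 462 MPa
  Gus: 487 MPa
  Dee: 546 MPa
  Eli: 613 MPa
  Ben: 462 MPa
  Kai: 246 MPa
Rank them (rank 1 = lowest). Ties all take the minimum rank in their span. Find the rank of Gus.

5

Sorted (ascending): 246, 338, 462, 462, 487, 487, 487, 546, 613
The 2 values of 462 occupy positions 3–4 → each gets rank 3.
The 3 values of 487 occupy positions 5–7 → each gets rank 5.
Gus has value 487 MPa → rank 5.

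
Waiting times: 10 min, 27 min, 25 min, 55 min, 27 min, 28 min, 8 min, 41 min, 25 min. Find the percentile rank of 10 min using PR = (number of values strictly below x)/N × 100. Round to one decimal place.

11.1

N = 9.
Strictly below 10: 1. Equal to 10: 1.
PR = 1/9 × 100 = 11.1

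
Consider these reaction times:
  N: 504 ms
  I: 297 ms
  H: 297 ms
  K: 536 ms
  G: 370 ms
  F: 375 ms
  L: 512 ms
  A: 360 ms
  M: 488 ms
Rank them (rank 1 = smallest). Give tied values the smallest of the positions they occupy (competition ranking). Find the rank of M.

6

Sorted (ascending): 297, 297, 360, 370, 375, 488, 504, 512, 536
The 2 values of 297 occupy positions 1–2 → each gets rank 1.
M has value 488 ms → rank 6.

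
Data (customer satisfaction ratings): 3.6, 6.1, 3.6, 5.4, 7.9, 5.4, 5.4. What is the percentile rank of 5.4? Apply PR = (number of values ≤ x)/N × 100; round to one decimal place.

N = 7.
Strictly below 5.4: 2. Equal to 5.4: 3.
PR = 5/7 × 100 = 71.4

71.4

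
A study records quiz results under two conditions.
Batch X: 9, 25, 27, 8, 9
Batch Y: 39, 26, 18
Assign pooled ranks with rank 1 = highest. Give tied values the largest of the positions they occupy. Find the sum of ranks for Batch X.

28

Sorted (descending): 39, 27, 26, 25, 18, 9, 9, 8
The 2 values of 9 occupy positions 6–7 → each gets rank 7.
Batch X values → pooled ranks: 9→7, 25→4, 27→2, 8→8, 9→7
Rank sum = 7 + 4 + 2 + 8 + 7 = 28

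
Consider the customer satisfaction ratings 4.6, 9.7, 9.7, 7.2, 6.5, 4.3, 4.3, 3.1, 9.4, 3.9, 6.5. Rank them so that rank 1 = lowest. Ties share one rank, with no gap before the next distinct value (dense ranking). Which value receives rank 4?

Sorted (ascending): 3.1, 3.9, 4.3, 4.3, 4.6, 6.5, 6.5, 7.2, 9.4, 9.7, 9.7
The 2 values of 4.3 share dense rank 3.
The 2 values of 6.5 share dense rank 5.
The 2 values of 9.7 share dense rank 8.
Remaining distinct values take the next consecutive integers.
Rank 4 → value 4.6.

4.6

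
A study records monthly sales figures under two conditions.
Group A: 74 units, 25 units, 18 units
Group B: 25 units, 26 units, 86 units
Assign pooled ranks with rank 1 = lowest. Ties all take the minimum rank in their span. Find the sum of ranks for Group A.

8

Sorted (ascending): 18, 25, 25, 26, 74, 86
The 2 values of 25 occupy positions 2–3 → each gets rank 2.
Group A values → pooled ranks: 74→5, 25→2, 18→1
Rank sum = 5 + 2 + 1 = 8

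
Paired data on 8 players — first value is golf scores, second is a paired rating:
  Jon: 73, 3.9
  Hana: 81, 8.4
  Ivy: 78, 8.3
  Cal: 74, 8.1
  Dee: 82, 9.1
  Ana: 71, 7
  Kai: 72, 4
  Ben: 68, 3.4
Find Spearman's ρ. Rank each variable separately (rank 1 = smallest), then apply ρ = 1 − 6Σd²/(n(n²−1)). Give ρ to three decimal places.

0.905

Ranks of variable 1: 4, 7, 6, 5, 8, 2, 3, 1
Ranks of variable 2: 2, 7, 6, 5, 8, 4, 3, 1
d = r₁ − r₂: 2, 0, 0, 0, 0, -2, 0, 0
d²: 4, 0, 0, 0, 0, 4, 0, 0; Σd² = 8
ρ = 1 − 6·8/(8·63) = 1 − 48/504 = 0.905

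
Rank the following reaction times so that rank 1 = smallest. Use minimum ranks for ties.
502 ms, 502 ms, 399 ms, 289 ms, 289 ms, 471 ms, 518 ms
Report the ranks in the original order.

Sorted (ascending): 289, 289, 399, 471, 502, 502, 518
The 2 values of 289 occupy positions 1–2 → each gets rank 1.
The 2 values of 502 occupy positions 5–6 → each gets rank 5.

5, 5, 3, 1, 1, 4, 7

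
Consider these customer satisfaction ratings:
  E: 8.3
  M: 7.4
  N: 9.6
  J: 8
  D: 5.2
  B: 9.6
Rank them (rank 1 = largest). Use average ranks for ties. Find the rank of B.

1.5

Sorted (descending): 9.6, 9.6, 8.3, 8, 7.4, 5.2
The 2 values of 9.6 occupy positions 1–2 → average rank (1+2)/2 = 1.5.
B has value 9.6 → rank 1.5.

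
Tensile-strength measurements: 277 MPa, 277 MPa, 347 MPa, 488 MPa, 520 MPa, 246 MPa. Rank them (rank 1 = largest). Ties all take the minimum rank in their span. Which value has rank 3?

347

Sorted (descending): 520, 488, 347, 277, 277, 246
The 2 values of 277 occupy positions 4–5 → each gets rank 4.
Rank 3 → value 347.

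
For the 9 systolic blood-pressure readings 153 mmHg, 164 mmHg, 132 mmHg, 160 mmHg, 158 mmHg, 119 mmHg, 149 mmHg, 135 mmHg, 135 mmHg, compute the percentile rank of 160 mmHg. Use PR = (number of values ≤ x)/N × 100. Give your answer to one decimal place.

88.9

N = 9.
Strictly below 160: 7. Equal to 160: 1.
PR = 8/9 × 100 = 88.9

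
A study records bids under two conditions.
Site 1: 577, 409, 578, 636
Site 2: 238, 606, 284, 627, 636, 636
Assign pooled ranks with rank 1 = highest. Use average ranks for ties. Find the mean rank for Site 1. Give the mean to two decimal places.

Sorted (descending): 636, 636, 636, 627, 606, 578, 577, 409, 284, 238
The 3 values of 636 occupy positions 1–3 → average rank 2.
Site 1 values → pooled ranks: 577→7, 409→8, 578→6, 636→2
Mean rank = (7 + 8 + 6 + 2) / 4 = 5.75

5.75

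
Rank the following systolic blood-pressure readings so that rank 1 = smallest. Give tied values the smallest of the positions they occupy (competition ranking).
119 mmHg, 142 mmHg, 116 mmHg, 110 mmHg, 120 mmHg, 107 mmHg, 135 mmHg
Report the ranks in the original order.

Sorted (ascending): 107, 110, 116, 119, 120, 135, 142
No ties — each value takes its position as its rank.

4, 7, 3, 2, 5, 1, 6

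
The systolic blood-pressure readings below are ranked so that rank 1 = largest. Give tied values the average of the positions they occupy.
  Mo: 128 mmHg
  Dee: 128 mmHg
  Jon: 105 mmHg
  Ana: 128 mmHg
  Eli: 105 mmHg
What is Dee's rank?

Sorted (descending): 128, 128, 128, 105, 105
The 3 values of 128 occupy positions 1–3 → average rank 2.
The 2 values of 105 occupy positions 4–5 → average rank (4+5)/2 = 4.5.
Dee has value 128 mmHg → rank 2.

2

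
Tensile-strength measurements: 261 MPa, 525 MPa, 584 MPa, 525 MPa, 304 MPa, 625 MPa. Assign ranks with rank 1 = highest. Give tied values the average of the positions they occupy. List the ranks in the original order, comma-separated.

6, 3.5, 2, 3.5, 5, 1

Sorted (descending): 625, 584, 525, 525, 304, 261
The 2 values of 525 occupy positions 3–4 → average rank (3+4)/2 = 3.5.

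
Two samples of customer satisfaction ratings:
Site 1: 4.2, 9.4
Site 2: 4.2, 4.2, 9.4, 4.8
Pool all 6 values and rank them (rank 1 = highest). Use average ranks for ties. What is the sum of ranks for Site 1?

6.5

Sorted (descending): 9.4, 9.4, 4.8, 4.2, 4.2, 4.2
The 2 values of 9.4 occupy positions 1–2 → average rank (1+2)/2 = 1.5.
The 3 values of 4.2 occupy positions 4–6 → average rank 5.
Site 1 values → pooled ranks: 4.2→5, 9.4→1.5
Rank sum = 5 + 1.5 = 6.5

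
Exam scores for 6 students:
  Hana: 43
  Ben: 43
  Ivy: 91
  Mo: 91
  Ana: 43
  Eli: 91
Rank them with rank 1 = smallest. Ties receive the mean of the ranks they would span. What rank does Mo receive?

Sorted (ascending): 43, 43, 43, 91, 91, 91
The 3 values of 43 occupy positions 1–3 → average rank 2.
The 3 values of 91 occupy positions 4–6 → average rank 5.
Mo has value 91 → rank 5.

5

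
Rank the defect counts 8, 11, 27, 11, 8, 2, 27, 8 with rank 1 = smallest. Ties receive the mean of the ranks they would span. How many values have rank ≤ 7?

6

Sorted (ascending): 2, 8, 8, 8, 11, 11, 27, 27
The 3 values of 8 occupy positions 2–4 → average rank 3.
The 2 values of 11 occupy positions 5–6 → average rank (5+6)/2 = 5.5.
The 2 values of 27 occupy positions 7–8 → average rank (7+8)/2 = 7.5.
Ranks ≤ 7: {1, 3, 3, 3, 5.5, 5.5} → 6 values.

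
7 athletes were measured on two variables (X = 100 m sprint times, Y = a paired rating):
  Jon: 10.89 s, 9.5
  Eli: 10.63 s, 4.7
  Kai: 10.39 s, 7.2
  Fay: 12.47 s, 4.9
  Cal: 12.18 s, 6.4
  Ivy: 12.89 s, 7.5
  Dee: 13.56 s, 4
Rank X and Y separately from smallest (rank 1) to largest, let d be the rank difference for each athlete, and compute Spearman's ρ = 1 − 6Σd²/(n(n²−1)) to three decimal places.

Ranks of variable 1: 3, 2, 1, 5, 4, 6, 7
Ranks of variable 2: 7, 2, 5, 3, 4, 6, 1
d = r₁ − r₂: -4, 0, -4, 2, 0, 0, 6
d²: 16, 0, 16, 4, 0, 0, 36; Σd² = 72
ρ = 1 − 6·72/(7·48) = 1 − 432/336 = -0.286

-0.286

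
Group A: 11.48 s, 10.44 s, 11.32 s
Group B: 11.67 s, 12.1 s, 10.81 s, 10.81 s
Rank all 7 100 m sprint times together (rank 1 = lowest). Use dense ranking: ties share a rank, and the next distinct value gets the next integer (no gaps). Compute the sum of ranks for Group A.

8

Sorted (ascending): 10.44, 10.81, 10.81, 11.32, 11.48, 11.67, 12.1
The 2 values of 10.81 share dense rank 2.
Remaining distinct values take the next consecutive integers.
Group A values → pooled ranks: 11.48→4, 10.44→1, 11.32→3
Rank sum = 4 + 1 + 3 = 8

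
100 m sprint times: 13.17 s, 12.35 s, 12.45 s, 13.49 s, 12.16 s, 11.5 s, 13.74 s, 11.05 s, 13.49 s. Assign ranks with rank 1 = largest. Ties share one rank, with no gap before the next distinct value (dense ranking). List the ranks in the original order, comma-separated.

3, 5, 4, 2, 6, 7, 1, 8, 2

Sorted (descending): 13.74, 13.49, 13.49, 13.17, 12.45, 12.35, 12.16, 11.5, 11.05
The 2 values of 13.49 share dense rank 2.
Remaining distinct values take the next consecutive integers.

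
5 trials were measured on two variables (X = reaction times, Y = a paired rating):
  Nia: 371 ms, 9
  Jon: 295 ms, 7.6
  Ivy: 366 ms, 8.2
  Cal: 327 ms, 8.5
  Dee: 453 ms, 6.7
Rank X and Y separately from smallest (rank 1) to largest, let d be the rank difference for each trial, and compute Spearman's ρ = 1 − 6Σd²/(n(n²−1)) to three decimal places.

-0.100

Ranks of variable 1: 4, 1, 3, 2, 5
Ranks of variable 2: 5, 2, 3, 4, 1
d = r₁ − r₂: -1, -1, 0, -2, 4
d²: 1, 1, 0, 4, 16; Σd² = 22
ρ = 1 − 6·22/(5·24) = 1 − 132/120 = -0.100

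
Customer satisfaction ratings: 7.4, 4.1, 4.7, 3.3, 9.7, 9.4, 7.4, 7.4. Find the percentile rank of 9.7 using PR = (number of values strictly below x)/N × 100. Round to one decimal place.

N = 8.
Strictly below 9.7: 7. Equal to 9.7: 1.
PR = 7/8 × 100 = 87.5

87.5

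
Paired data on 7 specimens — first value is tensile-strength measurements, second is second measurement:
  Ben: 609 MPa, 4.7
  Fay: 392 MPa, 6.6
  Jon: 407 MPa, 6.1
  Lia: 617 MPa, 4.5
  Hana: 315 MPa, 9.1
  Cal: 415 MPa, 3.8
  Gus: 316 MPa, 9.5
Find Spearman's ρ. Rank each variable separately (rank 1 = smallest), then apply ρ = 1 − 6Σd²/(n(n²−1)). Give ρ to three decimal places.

Ranks of variable 1: 6, 3, 4, 7, 1, 5, 2
Ranks of variable 2: 3, 5, 4, 2, 6, 1, 7
d = r₁ − r₂: 3, -2, 0, 5, -5, 4, -5
d²: 9, 4, 0, 25, 25, 16, 25; Σd² = 104
ρ = 1 − 6·104/(7·48) = 1 − 624/336 = -0.857

-0.857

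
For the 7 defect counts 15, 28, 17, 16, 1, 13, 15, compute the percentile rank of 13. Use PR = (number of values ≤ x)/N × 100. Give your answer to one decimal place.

N = 7.
Strictly below 13: 1. Equal to 13: 1.
PR = 2/7 × 100 = 28.6

28.6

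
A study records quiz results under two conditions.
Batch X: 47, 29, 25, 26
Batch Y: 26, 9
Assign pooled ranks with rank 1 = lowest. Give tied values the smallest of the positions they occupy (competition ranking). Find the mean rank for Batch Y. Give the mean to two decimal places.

Sorted (ascending): 9, 25, 26, 26, 29, 47
The 2 values of 26 occupy positions 3–4 → each gets rank 3.
Batch Y values → pooled ranks: 26→3, 9→1
Mean rank = (3 + 1) / 2 = 2.00

2.00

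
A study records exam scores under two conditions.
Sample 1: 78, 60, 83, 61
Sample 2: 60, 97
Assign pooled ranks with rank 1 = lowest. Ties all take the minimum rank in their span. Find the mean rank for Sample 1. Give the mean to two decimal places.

Sorted (ascending): 60, 60, 61, 78, 83, 97
The 2 values of 60 occupy positions 1–2 → each gets rank 1.
Sample 1 values → pooled ranks: 78→4, 60→1, 83→5, 61→3
Mean rank = (4 + 1 + 5 + 3) / 4 = 3.25

3.25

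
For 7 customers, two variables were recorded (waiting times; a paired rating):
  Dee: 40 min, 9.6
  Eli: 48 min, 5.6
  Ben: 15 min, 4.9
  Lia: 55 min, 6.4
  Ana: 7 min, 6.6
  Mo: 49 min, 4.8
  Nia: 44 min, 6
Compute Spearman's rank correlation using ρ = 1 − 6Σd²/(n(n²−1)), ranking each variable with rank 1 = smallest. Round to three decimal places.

-0.321

Ranks of variable 1: 3, 5, 2, 7, 1, 6, 4
Ranks of variable 2: 7, 3, 2, 5, 6, 1, 4
d = r₁ − r₂: -4, 2, 0, 2, -5, 5, 0
d²: 16, 4, 0, 4, 25, 25, 0; Σd² = 74
ρ = 1 − 6·74/(7·48) = 1 − 444/336 = -0.321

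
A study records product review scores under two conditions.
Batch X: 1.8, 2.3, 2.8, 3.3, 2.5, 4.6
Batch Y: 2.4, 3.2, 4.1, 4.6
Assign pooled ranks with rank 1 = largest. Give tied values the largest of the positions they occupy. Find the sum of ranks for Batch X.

38

Sorted (descending): 4.6, 4.6, 4.1, 3.3, 3.2, 2.8, 2.5, 2.4, 2.3, 1.8
The 2 values of 4.6 occupy positions 1–2 → each gets rank 2.
Batch X values → pooled ranks: 1.8→10, 2.3→9, 2.8→6, 3.3→4, 2.5→7, 4.6→2
Rank sum = 10 + 9 + 6 + 4 + 7 + 2 = 38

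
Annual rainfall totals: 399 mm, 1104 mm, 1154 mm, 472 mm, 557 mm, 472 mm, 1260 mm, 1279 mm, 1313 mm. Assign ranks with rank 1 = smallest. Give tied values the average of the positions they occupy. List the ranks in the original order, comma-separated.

Sorted (ascending): 399, 472, 472, 557, 1104, 1154, 1260, 1279, 1313
The 2 values of 472 occupy positions 2–3 → average rank (2+3)/2 = 2.5.

1, 5, 6, 2.5, 4, 2.5, 7, 8, 9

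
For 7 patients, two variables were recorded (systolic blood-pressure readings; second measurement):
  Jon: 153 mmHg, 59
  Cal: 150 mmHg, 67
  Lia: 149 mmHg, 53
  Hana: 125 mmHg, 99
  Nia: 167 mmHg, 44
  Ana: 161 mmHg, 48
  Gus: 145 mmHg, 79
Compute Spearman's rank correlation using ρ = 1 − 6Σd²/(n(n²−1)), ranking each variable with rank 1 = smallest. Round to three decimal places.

-0.893

Ranks of variable 1: 5, 4, 3, 1, 7, 6, 2
Ranks of variable 2: 4, 5, 3, 7, 1, 2, 6
d = r₁ − r₂: 1, -1, 0, -6, 6, 4, -4
d²: 1, 1, 0, 36, 36, 16, 16; Σd² = 106
ρ = 1 − 6·106/(7·48) = 1 − 636/336 = -0.893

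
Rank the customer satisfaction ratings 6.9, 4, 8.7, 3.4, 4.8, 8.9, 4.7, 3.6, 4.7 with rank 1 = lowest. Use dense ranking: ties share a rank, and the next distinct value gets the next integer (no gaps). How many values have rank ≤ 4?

5

Sorted (ascending): 3.4, 3.6, 4, 4.7, 4.7, 4.8, 6.9, 8.7, 8.9
The 2 values of 4.7 share dense rank 4.
Remaining distinct values take the next consecutive integers.
Ranks ≤ 4: {1, 2, 3, 4, 4} → 5 values.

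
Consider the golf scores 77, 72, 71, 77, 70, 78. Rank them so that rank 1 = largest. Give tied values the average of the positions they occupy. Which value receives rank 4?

Sorted (descending): 78, 77, 77, 72, 71, 70
The 2 values of 77 occupy positions 2–3 → average rank (2+3)/2 = 2.5.
Rank 4 → value 72.

72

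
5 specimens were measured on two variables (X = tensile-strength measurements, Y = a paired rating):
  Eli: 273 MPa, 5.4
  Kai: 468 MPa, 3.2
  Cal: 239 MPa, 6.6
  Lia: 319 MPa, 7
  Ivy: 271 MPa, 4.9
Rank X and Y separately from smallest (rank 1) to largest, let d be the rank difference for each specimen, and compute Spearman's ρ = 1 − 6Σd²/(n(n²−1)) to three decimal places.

-0.300

Ranks of variable 1: 3, 5, 1, 4, 2
Ranks of variable 2: 3, 1, 4, 5, 2
d = r₁ − r₂: 0, 4, -3, -1, 0
d²: 0, 16, 9, 1, 0; Σd² = 26
ρ = 1 − 6·26/(5·24) = 1 − 156/120 = -0.300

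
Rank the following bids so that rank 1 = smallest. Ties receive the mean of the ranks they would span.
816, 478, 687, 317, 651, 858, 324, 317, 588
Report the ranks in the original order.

8, 4, 7, 1.5, 6, 9, 3, 1.5, 5

Sorted (ascending): 317, 317, 324, 478, 588, 651, 687, 816, 858
The 2 values of 317 occupy positions 1–2 → average rank (1+2)/2 = 1.5.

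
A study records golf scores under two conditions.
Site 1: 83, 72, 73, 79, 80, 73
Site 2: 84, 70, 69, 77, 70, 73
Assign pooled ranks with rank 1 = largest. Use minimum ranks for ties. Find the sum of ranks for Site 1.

30

Sorted (descending): 84, 83, 80, 79, 77, 73, 73, 73, 72, 70, 70, 69
The 3 values of 73 occupy positions 6–8 → each gets rank 6.
The 2 values of 70 occupy positions 10–11 → each gets rank 10.
Site 1 values → pooled ranks: 83→2, 72→9, 73→6, 79→4, 80→3, 73→6
Rank sum = 2 + 9 + 6 + 4 + 3 + 6 = 30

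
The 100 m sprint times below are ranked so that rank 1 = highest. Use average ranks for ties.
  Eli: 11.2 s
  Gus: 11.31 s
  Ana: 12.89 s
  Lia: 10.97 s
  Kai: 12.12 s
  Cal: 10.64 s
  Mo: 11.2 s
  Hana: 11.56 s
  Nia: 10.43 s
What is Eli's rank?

Sorted (descending): 12.89, 12.12, 11.56, 11.31, 11.2, 11.2, 10.97, 10.64, 10.43
The 2 values of 11.2 occupy positions 5–6 → average rank (5+6)/2 = 5.5.
Eli has value 11.2 s → rank 5.5.

5.5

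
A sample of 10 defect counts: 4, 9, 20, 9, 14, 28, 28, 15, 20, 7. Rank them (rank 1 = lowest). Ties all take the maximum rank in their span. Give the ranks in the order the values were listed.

1, 4, 8, 4, 5, 10, 10, 6, 8, 2

Sorted (ascending): 4, 7, 9, 9, 14, 15, 20, 20, 28, 28
The 2 values of 9 occupy positions 3–4 → each gets rank 4.
The 2 values of 20 occupy positions 7–8 → each gets rank 8.
The 2 values of 28 occupy positions 9–10 → each gets rank 10.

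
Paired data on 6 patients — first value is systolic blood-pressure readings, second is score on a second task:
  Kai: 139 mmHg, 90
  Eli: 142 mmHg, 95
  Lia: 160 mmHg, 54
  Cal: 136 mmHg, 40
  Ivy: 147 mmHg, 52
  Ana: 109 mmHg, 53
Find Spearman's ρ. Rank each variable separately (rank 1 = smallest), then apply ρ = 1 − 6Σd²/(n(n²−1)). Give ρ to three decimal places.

Ranks of variable 1: 3, 4, 6, 2, 5, 1
Ranks of variable 2: 5, 6, 4, 1, 2, 3
d = r₁ − r₂: -2, -2, 2, 1, 3, -2
d²: 4, 4, 4, 1, 9, 4; Σd² = 26
ρ = 1 − 6·26/(6·35) = 1 − 156/210 = 0.257

0.257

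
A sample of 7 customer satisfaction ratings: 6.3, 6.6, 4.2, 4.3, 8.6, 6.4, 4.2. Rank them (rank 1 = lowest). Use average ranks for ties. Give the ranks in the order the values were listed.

4, 6, 1.5, 3, 7, 5, 1.5

Sorted (ascending): 4.2, 4.2, 4.3, 6.3, 6.4, 6.6, 8.6
The 2 values of 4.2 occupy positions 1–2 → average rank (1+2)/2 = 1.5.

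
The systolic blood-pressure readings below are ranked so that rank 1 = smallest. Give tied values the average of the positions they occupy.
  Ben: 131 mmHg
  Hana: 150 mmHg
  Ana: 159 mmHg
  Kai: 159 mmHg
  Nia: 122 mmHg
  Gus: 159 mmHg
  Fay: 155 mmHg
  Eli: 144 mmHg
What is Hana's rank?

4

Sorted (ascending): 122, 131, 144, 150, 155, 159, 159, 159
The 3 values of 159 occupy positions 6–8 → average rank 7.
Hana has value 150 mmHg → rank 4.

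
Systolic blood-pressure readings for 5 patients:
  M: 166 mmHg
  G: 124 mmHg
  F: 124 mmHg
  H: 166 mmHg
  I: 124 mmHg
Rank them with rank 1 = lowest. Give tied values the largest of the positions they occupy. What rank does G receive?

Sorted (ascending): 124, 124, 124, 166, 166
The 3 values of 124 occupy positions 1–3 → each gets rank 3.
The 2 values of 166 occupy positions 4–5 → each gets rank 5.
G has value 124 mmHg → rank 3.

3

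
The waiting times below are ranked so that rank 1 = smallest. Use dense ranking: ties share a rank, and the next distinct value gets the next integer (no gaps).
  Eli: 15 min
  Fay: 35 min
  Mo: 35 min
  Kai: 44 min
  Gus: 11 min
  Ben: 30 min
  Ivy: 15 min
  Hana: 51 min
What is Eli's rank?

2

Sorted (ascending): 11, 15, 15, 30, 35, 35, 44, 51
The 2 values of 15 share dense rank 2.
The 2 values of 35 share dense rank 4.
Remaining distinct values take the next consecutive integers.
Eli has value 15 min → rank 2.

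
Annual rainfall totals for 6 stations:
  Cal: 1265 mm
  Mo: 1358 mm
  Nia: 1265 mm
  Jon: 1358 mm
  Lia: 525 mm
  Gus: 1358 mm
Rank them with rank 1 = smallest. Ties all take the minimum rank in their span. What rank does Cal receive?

Sorted (ascending): 525, 1265, 1265, 1358, 1358, 1358
The 2 values of 1265 occupy positions 2–3 → each gets rank 2.
The 3 values of 1358 occupy positions 4–6 → each gets rank 4.
Cal has value 1265 mm → rank 2.

2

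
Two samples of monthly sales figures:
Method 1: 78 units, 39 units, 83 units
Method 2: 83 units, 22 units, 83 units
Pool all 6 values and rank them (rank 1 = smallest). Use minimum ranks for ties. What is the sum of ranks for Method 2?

Sorted (ascending): 22, 39, 78, 83, 83, 83
The 3 values of 83 occupy positions 4–6 → each gets rank 4.
Method 2 values → pooled ranks: 83→4, 22→1, 83→4
Rank sum = 4 + 1 + 4 = 9

9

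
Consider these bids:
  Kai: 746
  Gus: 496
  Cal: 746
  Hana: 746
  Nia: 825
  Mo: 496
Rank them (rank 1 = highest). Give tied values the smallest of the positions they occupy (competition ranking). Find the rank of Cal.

Sorted (descending): 825, 746, 746, 746, 496, 496
The 3 values of 746 occupy positions 2–4 → each gets rank 2.
The 2 values of 496 occupy positions 5–6 → each gets rank 5.
Cal has value 746 → rank 2.

2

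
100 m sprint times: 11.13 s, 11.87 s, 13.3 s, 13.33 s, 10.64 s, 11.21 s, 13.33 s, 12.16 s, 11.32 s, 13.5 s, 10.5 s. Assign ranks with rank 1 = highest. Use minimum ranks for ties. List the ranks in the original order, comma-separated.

Sorted (descending): 13.5, 13.33, 13.33, 13.3, 12.16, 11.87, 11.32, 11.21, 11.13, 10.64, 10.5
The 2 values of 13.33 occupy positions 2–3 → each gets rank 2.

9, 6, 4, 2, 10, 8, 2, 5, 7, 1, 11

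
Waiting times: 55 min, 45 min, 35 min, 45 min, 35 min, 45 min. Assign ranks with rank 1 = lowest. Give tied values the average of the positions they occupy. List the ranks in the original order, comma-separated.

Sorted (ascending): 35, 35, 45, 45, 45, 55
The 2 values of 35 occupy positions 1–2 → average rank (1+2)/2 = 1.5.
The 3 values of 45 occupy positions 3–5 → average rank 4.

6, 4, 1.5, 4, 1.5, 4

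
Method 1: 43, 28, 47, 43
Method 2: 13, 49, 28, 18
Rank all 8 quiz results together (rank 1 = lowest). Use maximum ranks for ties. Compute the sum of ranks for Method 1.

Sorted (ascending): 13, 18, 28, 28, 43, 43, 47, 49
The 2 values of 28 occupy positions 3–4 → each gets rank 4.
The 2 values of 43 occupy positions 5–6 → each gets rank 6.
Method 1 values → pooled ranks: 43→6, 28→4, 47→7, 43→6
Rank sum = 6 + 4 + 7 + 6 = 23

23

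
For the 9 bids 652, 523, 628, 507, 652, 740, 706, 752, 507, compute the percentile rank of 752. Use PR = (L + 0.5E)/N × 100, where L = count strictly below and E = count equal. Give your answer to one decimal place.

N = 9.
Strictly below 752: 8. Equal to 752: 1.
PR = (8 + 0.5·1)/9 × 100 = 94.4

94.4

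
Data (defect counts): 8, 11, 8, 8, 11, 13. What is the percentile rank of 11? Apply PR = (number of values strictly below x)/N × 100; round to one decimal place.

N = 6.
Strictly below 11: 3. Equal to 11: 2.
PR = 3/6 × 100 = 50.0

50.0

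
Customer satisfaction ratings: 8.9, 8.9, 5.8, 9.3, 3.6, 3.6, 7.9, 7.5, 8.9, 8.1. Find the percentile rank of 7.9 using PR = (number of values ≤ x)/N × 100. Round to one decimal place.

50.0

N = 10.
Strictly below 7.9: 4. Equal to 7.9: 1.
PR = 5/10 × 100 = 50.0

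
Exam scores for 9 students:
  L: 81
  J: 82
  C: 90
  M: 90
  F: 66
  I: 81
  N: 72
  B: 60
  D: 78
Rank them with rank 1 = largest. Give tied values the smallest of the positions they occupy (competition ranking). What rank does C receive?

1

Sorted (descending): 90, 90, 82, 81, 81, 78, 72, 66, 60
The 2 values of 90 occupy positions 1–2 → each gets rank 1.
The 2 values of 81 occupy positions 4–5 → each gets rank 4.
C has value 90 → rank 1.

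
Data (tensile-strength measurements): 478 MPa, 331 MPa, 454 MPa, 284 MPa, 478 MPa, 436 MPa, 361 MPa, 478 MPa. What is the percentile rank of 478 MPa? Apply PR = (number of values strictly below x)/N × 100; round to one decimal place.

N = 8.
Strictly below 478: 5. Equal to 478: 3.
PR = 5/8 × 100 = 62.5

62.5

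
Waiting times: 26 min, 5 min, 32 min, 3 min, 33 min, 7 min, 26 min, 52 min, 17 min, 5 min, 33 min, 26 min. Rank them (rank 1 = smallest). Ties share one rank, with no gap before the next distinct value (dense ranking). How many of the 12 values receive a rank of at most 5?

Sorted (ascending): 3, 5, 5, 7, 17, 26, 26, 26, 32, 33, 33, 52
The 2 values of 5 share dense rank 2.
The 3 values of 26 share dense rank 5.
The 2 values of 33 share dense rank 7.
Remaining distinct values take the next consecutive integers.
Ranks ≤ 5: {1, 2, 2, 3, 4, 5, 5, 5} → 8 values.

8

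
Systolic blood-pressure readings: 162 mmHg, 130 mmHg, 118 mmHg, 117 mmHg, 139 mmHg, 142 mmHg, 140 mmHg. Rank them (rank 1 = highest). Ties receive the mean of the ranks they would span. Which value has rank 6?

118

Sorted (descending): 162, 142, 140, 139, 130, 118, 117
No ties — each value takes its position as its rank.
Rank 6 → value 118.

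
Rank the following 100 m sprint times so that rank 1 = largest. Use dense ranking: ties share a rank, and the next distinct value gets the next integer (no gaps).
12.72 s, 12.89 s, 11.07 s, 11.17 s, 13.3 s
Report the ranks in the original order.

Sorted (descending): 13.3, 12.89, 12.72, 11.17, 11.07
No ties — each value takes its position as its rank.

3, 2, 5, 4, 1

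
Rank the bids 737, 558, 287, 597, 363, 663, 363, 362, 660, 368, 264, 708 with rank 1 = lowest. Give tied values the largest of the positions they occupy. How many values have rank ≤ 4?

3

Sorted (ascending): 264, 287, 362, 363, 363, 368, 558, 597, 660, 663, 708, 737
The 2 values of 363 occupy positions 4–5 → each gets rank 5.
Ranks ≤ 4: {1, 2, 3} → 3 values.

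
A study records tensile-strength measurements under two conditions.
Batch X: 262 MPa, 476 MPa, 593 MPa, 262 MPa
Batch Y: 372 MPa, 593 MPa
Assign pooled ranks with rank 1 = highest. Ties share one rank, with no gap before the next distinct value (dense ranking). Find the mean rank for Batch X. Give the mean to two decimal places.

2.75

Sorted (descending): 593, 593, 476, 372, 262, 262
The 2 values of 593 share dense rank 1.
The 2 values of 262 share dense rank 4.
Remaining distinct values take the next consecutive integers.
Batch X values → pooled ranks: 262→4, 476→2, 593→1, 262→4
Mean rank = (4 + 2 + 1 + 4) / 4 = 2.75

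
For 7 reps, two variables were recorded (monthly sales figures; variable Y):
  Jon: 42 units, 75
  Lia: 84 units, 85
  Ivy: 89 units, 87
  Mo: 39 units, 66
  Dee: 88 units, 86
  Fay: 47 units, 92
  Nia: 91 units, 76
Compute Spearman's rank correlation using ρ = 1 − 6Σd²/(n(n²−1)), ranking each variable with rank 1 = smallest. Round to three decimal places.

0.429

Ranks of variable 1: 2, 4, 6, 1, 5, 3, 7
Ranks of variable 2: 2, 4, 6, 1, 5, 7, 3
d = r₁ − r₂: 0, 0, 0, 0, 0, -4, 4
d²: 0, 0, 0, 0, 0, 16, 16; Σd² = 32
ρ = 1 − 6·32/(7·48) = 1 − 192/336 = 0.429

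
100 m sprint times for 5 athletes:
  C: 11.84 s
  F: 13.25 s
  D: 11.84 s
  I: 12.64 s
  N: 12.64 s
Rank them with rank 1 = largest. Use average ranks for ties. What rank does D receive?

4.5

Sorted (descending): 13.25, 12.64, 12.64, 11.84, 11.84
The 2 values of 12.64 occupy positions 2–3 → average rank (2+3)/2 = 2.5.
The 2 values of 11.84 occupy positions 4–5 → average rank (4+5)/2 = 4.5.
D has value 11.84 s → rank 4.5.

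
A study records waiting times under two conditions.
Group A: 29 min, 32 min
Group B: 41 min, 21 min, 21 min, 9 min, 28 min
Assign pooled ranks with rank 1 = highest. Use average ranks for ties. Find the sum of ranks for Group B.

Sorted (descending): 41, 32, 29, 28, 21, 21, 9
The 2 values of 21 occupy positions 5–6 → average rank (5+6)/2 = 5.5.
Group B values → pooled ranks: 41→1, 21→5.5, 21→5.5, 9→7, 28→4
Rank sum = 1 + 5.5 + 5.5 + 7 + 4 = 23

23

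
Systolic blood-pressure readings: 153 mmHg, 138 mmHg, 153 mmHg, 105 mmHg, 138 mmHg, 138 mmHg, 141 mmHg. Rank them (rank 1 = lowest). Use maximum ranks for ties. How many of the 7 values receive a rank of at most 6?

5

Sorted (ascending): 105, 138, 138, 138, 141, 153, 153
The 3 values of 138 occupy positions 2–4 → each gets rank 4.
The 2 values of 153 occupy positions 6–7 → each gets rank 7.
Ranks ≤ 6: {1, 4, 4, 4, 5} → 5 values.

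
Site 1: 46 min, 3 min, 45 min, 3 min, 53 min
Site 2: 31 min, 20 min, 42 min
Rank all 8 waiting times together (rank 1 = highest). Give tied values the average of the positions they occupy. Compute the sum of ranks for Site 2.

Sorted (descending): 53, 46, 45, 42, 31, 20, 3, 3
The 2 values of 3 occupy positions 7–8 → average rank (7+8)/2 = 7.5.
Site 2 values → pooled ranks: 31→5, 20→6, 42→4
Rank sum = 5 + 6 + 4 = 15

15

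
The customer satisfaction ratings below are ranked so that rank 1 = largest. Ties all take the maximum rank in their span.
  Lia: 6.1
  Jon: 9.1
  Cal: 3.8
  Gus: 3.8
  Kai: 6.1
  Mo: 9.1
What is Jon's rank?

Sorted (descending): 9.1, 9.1, 6.1, 6.1, 3.8, 3.8
The 2 values of 9.1 occupy positions 1–2 → each gets rank 2.
The 2 values of 6.1 occupy positions 3–4 → each gets rank 4.
The 2 values of 3.8 occupy positions 5–6 → each gets rank 6.
Jon has value 9.1 → rank 2.

2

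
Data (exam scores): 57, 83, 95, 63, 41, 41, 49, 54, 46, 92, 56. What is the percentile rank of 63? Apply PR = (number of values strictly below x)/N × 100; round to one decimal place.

N = 11.
Strictly below 63: 7. Equal to 63: 1.
PR = 7/11 × 100 = 63.6

63.6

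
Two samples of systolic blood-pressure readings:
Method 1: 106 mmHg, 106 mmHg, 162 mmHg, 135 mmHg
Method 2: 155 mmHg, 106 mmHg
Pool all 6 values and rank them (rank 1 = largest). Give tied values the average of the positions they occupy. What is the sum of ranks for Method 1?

14

Sorted (descending): 162, 155, 135, 106, 106, 106
The 3 values of 106 occupy positions 4–6 → average rank 5.
Method 1 values → pooled ranks: 106→5, 106→5, 162→1, 135→3
Rank sum = 5 + 5 + 1 + 3 = 14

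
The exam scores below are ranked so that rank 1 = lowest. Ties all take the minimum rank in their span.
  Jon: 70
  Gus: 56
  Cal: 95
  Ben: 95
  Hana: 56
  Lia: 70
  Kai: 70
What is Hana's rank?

1

Sorted (ascending): 56, 56, 70, 70, 70, 95, 95
The 2 values of 56 occupy positions 1–2 → each gets rank 1.
The 3 values of 70 occupy positions 3–5 → each gets rank 3.
The 2 values of 95 occupy positions 6–7 → each gets rank 6.
Hana has value 56 → rank 1.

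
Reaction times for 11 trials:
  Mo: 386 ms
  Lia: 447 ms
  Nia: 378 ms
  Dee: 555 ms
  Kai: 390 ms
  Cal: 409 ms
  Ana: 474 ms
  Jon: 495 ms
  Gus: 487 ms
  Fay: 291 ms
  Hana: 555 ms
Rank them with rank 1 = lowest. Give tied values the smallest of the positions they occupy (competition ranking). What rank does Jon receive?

9

Sorted (ascending): 291, 378, 386, 390, 409, 447, 474, 487, 495, 555, 555
The 2 values of 555 occupy positions 10–11 → each gets rank 10.
Jon has value 495 ms → rank 9.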